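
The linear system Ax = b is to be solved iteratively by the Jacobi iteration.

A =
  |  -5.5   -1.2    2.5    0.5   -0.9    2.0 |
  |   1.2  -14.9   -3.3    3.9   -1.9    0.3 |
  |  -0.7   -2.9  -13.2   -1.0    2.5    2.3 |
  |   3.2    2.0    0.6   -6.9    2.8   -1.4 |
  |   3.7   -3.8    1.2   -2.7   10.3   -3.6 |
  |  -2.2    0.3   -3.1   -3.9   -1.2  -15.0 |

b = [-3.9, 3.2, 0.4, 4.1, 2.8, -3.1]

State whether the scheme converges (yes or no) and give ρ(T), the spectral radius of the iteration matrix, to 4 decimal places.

yes, ρ = 0.6619

Split A = D + L + U, D = diag(-5.5, -14.9, -13.2, -6.9, 10.3, -15).
T_J = -D⁻¹(L+U): T[2,5] = -(2.3)/(-13.2) = +0.1742; T[2,2] = 0.
  T[0,:] = [+0.0000, -0.2182, +0.4545, +0.0909, -0.1636, +0.3636]
  T[1,:] = [+0.0805, +0.0000, -0.2215, +0.2617, -0.1275, +0.0201]
  T[2,:] = [-0.0530, -0.2197, +0.0000, -0.0758, +0.1894, +0.1742]
  T[3,:] = [+0.4638, +0.2899, +0.0870, +0.0000, +0.4058, -0.2029]
  T[4,:] = [-0.3592, +0.3689, -0.1165, +0.2621, +0.0000, +0.3495]
  T[5,:] = [-0.1467, +0.0200, -0.2067, -0.2600, -0.0800, +0.0000]
|λ(T)| sorted: 0.6619, 0.5186, 0.5186, 0.3226, 0.3107, 0.3107.
spectral radius ρ = 0.6619; 0.6619 < 1: convergent.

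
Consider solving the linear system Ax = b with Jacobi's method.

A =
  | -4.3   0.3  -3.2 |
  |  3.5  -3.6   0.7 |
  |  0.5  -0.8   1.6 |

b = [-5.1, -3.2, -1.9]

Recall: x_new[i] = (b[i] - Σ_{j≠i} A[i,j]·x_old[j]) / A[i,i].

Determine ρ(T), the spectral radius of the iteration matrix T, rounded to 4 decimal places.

A = D + L + U where D = diag(-4.3, -3.6, 1.6).
T_J = -D⁻¹(L+U): T[1,2] = -(0.7)/(-3.6) = +0.1944; T[1,1] = 0.
  T[0,:] = [+0.0000 +0.0698 -0.7442]
  T[1,:] = [+0.9722 +0.0000 +0.1944]
  T[2,:] = [-0.3125 +0.5000 +0.0000]
|roots of det(T-λI)|: 0.8975, 0.6386, 0.6386.
ρ(T) = max|λ| = 0.8975; 0.8975 < 1, so it converges for any x₀.

0.8975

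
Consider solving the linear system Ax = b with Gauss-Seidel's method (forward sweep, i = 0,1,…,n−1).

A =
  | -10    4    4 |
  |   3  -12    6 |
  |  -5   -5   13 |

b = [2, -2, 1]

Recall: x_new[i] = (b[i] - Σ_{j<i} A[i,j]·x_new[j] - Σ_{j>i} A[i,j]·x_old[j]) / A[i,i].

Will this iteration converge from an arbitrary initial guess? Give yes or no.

yes

A = D + L + U where D = diag(-10, -12, 13).
Gauss-Seidel: T = -(D+L)⁻¹U, row 0 first, T[0,2] = -(4)/(-10) = +0.4000; later rows by forward substitution.
  T[0,:] = [+0.0000, +0.4000, +0.4000]
  T[1,:] = [+0.0000, +0.1000, +0.6000]
  T[2,:] = [+0.0000, +0.1923, +0.3846]
|roots of det(T-λI)|: 0.6106, 0.1260, 0.0000.
spectral radius ρ = 0.6106; 0.6106 < 1 ⇒ converges.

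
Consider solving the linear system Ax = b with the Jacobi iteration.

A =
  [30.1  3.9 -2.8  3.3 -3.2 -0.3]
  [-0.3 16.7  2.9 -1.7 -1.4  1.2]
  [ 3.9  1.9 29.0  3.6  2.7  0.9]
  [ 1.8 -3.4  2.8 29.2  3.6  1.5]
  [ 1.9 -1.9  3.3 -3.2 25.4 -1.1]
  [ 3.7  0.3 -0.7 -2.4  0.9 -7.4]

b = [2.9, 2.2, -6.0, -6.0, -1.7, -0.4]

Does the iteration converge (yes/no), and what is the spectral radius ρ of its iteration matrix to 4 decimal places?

Write A = D+L+U with D = diag(30.1, 16.7, 29, 29.2, 25.4, -7.4).
Jacobi: T = -D⁻¹(L+U), T[1,5] = -(1.2)/(16.7) = -0.0719; T[1,1] = 0.
  T[0,:] = [+0.0000  -0.1296  +0.0930  -0.1096  +0.1063  +0.0100]
  T[1,:] = [+0.0180  +0.0000  -0.1737  +0.1018  +0.0838  -0.0719]
  T[2,:] = [-0.1345  -0.0655  +0.0000  -0.1241  -0.0931  -0.0310]
  T[3,:] = [-0.0616  +0.1164  -0.0959  +0.0000  -0.1233  -0.0514]
  T[4,:] = [-0.0748  +0.0748  -0.1299  +0.1260  +0.0000  +0.0433]
  T[5,:] = [+0.5000  +0.0405  -0.0946  -0.3243  +0.1216  +0.0000]
|λ(T)| sorted: 0.2664, 0.2118, 0.2118, 0.1847, 0.1452, 0.0677.
spectral radius ρ = 0.2664; 0.2664 < 1, so it converges for any x₀.

yes, ρ = 0.2664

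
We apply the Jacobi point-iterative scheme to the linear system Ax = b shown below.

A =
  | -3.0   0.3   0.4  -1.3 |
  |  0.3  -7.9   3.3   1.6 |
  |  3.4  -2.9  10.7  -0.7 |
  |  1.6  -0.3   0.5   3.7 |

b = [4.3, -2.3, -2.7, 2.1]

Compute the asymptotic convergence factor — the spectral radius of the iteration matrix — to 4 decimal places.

Write A = D+L+U with D = diag(-3, -7.9, 10.7, 3.7).
T_J = -D⁻¹(L+U): T[2,0] = -(3.4)/(10.7) = -0.3178; T[2,2] = 0.
  T[0,:] = [+0.0000  +0.1000  +0.1333  -0.4333]
  T[1,:] = [+0.0380  +0.0000  +0.4177  +0.2025]
  T[2,:] = [-0.3178  +0.2710  +0.0000  +0.0654]
  T[3,:] = [-0.4324  +0.0811  -0.1351  +0.0000]
|eigenvalues of T|: 0.5457, 0.4172, 0.4172, 0.1966.
spectral radius ρ = 0.5457; 0.5457 < 1 ⇒ converges.

0.5457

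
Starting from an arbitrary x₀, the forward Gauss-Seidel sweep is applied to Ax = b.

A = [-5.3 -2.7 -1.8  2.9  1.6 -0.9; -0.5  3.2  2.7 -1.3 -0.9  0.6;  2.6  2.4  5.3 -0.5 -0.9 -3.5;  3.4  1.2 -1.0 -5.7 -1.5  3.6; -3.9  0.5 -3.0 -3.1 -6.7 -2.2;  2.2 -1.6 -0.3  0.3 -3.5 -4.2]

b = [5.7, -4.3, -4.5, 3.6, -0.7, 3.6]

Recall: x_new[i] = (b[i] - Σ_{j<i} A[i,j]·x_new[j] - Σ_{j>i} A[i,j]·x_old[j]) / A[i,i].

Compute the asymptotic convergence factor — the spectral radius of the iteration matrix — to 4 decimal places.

1.1704

Split A = D + L + U, D = diag(-5.3, 3.2, 5.3, -5.7, -6.7, -4.2).
T_GS = -(D+L)⁻¹U: row 0 first, T[0,3] = -(2.9)/(-5.3) = +0.5472; later rows by forward substitution.
  T[0,:] = [+0.0000 -0.5094 -0.3396 +0.5472 +0.3019 -0.1698]
  T[1,:] = [+0.0000 -0.0796 -0.8968 +0.4917 +0.3284 -0.2140]
  T[2,:] = [+0.0000 +0.2860 +0.5727 -0.3968 -0.1270 +0.8406]
  T[3,:] = [+0.0000 -0.3708 -0.4919 +0.4995 +0.0083 +0.3378]
  T[4,:] = [+0.0000 +0.3341 +0.1019 -0.3353 -0.0982 -0.7781]
  T[5,:] = [+0.0000 -0.5619 +0.0028 +0.4427 +0.1245 +0.6051]
|eigenvalues of T|: 1.1704, 0.4507, 0.4507, 0.1894, 0.0408, 0.0000.
ρ(T) = max|λ| = 1.1704; 1.1704 > 1 ⇒ diverges.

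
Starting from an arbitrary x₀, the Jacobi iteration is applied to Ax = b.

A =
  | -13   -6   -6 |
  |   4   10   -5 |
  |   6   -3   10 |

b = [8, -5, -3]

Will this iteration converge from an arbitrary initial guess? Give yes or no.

yes

Write A = D+L+U with D = diag(-13, 10, 10).
Jacobi T = -D⁻¹(L+U): T[1,0] = -(4)/(10) = -0.4000; T[1,1] = 0.
  T[0,:] = [+0.0000 -0.4615 -0.4615]
  T[1,:] = [-0.4000 +0.0000 +0.5000]
  T[2,:] = [-0.6000 +0.3000 +0.0000]
|eigenvalues of T|: 0.9083, 0.4620, 0.4620.
ρ = 0.9083; 0.9083 < 1: convergent.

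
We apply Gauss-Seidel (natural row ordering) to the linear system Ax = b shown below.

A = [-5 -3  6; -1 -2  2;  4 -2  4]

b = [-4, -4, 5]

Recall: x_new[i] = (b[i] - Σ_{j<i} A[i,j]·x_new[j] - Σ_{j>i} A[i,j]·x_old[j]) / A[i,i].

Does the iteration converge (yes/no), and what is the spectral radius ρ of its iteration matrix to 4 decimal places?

no, ρ = 1.2000

Split A = D + L + U, D = diag(-5, -2, 4).
T_GS = -(D+L)⁻¹U: row 0 first, T[0,1] = -(-3)/(-5) = -0.6000; later rows by forward substitution.
  T[0,:] = [+0.0000 -0.6000 +1.2000]
  T[1,:] = [+0.0000 +0.3000 +0.4000]
  T[2,:] = [+0.0000 +0.7500 -1.0000]
|roots of det(T-λI)|: 1.2000, 0.5000, 0.0000.
ρ(T) = max|λ| = 1.2000; 1.2000 > 1: divergent.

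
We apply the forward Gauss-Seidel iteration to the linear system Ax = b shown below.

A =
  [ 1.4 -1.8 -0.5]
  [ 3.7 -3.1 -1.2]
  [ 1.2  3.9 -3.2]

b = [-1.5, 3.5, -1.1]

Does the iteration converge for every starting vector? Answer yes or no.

Diagonal D = diag(1.4, -3.1, -3.2); L, U strict lower/upper.
GS T = -(D+L)⁻¹U: row 0 first, T[0,1] = -(-1.8)/(1.4) = +1.2857; later rows by forward substitution.
  T[0,:] = [+0.0000, +1.2857, +0.3571]
  T[1,:] = [+0.0000, +1.5346, +0.0392]
  T[2,:] = [+0.0000, +2.3524, +0.1817]
moduli |λ_i(T)| = 1.5995, 0.1167, 0.0000.
spectral radius ρ = 1.5995; 1.5995 > 1: divergent.

no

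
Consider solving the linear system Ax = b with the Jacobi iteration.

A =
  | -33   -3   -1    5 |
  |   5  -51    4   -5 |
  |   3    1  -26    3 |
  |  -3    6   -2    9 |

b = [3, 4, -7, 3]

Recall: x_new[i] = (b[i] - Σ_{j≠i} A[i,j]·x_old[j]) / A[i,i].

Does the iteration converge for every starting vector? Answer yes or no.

yes

Diagonal D = diag(-33, -51, -26, 9); L, U strict lower/upper.
Jacobi: T = -D⁻¹(L+U), T[0,3] = -(5)/(-33) = +0.1515; T[0,0] = 0.
  T[0,:] = [+0.0000  -0.0909  -0.0303  +0.1515]
  T[1,:] = [+0.0980  +0.0000  +0.0784  -0.0980]
  T[2,:] = [+0.1154  +0.0385  +0.0000  +0.1154]
  T[3,:] = [+0.3333  -0.6667  +0.2222  +0.0000]
|roots of det(T-λI)|: 0.4006, 0.2981, 0.1207, 0.0181.
spectral radius ρ = 0.4006; 0.4006 < 1: convergent.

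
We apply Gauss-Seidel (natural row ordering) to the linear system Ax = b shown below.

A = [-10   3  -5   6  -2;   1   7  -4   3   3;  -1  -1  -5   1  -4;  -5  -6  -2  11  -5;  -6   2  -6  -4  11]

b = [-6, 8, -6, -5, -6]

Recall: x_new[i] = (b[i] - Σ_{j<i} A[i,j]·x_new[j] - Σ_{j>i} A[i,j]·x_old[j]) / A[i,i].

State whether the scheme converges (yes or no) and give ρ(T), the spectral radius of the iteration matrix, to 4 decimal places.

yes, ρ = 0.8222

Let D = diag(-10, 7, -5, 11, 11); L, U the strict triangles.
GS T = -(D+L)⁻¹U: row 0 first, T[0,2] = -(-5)/(-10) = -0.5000; later rows by forward substitution.
  T[0,:] = [+0.0000 +0.3000 -0.5000 +0.6000 -0.2000]
  T[1,:] = [+0.0000 -0.0429 +0.6429 -0.5143 -0.4000]
  T[2,:] = [+0.0000 -0.0514 -0.0286 +0.1829 -0.6800]
  T[3,:] = [+0.0000 +0.1036 +0.1182 +0.0255 +0.0218]
  T[4,:] = [+0.0000 +0.1811 -0.3622 +0.5298 -0.3993]
|roots of det(T-λI)|: 0.8222, 0.4351, 0.4351, 0.0546, 0.0000.
ρ = 0.8222; 0.8222 < 1, so it converges for any x₀.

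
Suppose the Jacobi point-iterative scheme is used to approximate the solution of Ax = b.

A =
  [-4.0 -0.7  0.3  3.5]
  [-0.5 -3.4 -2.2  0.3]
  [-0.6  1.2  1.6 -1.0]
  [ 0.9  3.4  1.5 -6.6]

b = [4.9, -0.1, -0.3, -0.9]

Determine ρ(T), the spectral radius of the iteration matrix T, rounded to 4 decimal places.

Write A = D+L+U with D = diag(-4, -3.4, 1.6, -6.6).
Jacobi T = -D⁻¹(L+U): T[1,0] = -(-0.5)/(-3.4) = -0.1471; T[1,1] = 0.
  T[0,:] = [+0.0000  -0.1750  +0.0750  +0.8750]
  T[1,:] = [-0.1471  +0.0000  -0.6471  +0.0882]
  T[2,:] = [+0.3750  -0.7500  +0.0000  +0.6250]
  T[3,:] = [+0.1364  +0.5152  +0.2273  +0.0000]
|eigenvalues of T|: 0.9205, 0.6711, 0.6711, 0.3526.
spectral radius ρ = 0.9205; 0.9205 < 1 ⇒ converges.

0.9205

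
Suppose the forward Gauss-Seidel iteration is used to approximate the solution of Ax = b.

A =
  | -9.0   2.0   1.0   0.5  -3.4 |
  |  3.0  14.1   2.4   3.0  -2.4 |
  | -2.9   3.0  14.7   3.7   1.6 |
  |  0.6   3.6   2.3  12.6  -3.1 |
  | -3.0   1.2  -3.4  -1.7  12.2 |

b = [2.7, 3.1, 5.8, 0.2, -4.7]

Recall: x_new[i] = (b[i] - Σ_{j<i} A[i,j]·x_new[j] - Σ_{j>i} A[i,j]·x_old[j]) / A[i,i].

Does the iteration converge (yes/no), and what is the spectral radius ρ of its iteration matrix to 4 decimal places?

Write A = D+L+U with D = diag(-9, 14.1, 14.7, 12.6, 12.2).
Gauss-Seidel: T = -(D+L)⁻¹U, row 0 first, T[0,4] = -(-3.4)/(-9) = -0.3778; later rows by forward substitution.
  T[0,:] = [+0.0000, +0.2222, +0.1111, +0.0556, -0.3778]
  T[1,:] = [+0.0000, -0.0473, -0.1939, -0.2246, +0.2506]
  T[2,:] = [+0.0000, +0.0535, +0.0615, -0.1949, -0.2345]
  T[3,:] = [+0.0000, -0.0068, +0.0389, +0.0971, +0.2352]
  T[4,:] = [+0.0000, +0.0732, +0.0689, -0.0050, -0.1501]
|λ(T)| sorted: 0.2336, 0.1838, 0.1838, 0.0730, 0.0000.
ρ(T) = max|λ| = 0.2336; 0.2336 < 1, so it converges for any x₀.

yes, ρ = 0.2336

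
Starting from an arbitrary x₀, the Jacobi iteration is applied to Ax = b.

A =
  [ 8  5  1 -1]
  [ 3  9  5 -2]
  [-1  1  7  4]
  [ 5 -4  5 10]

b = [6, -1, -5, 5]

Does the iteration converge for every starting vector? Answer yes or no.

yes

Diagonal D = diag(8, 9, 7, 10); L, U strict lower/upper.
Jacobi: T = -D⁻¹(L+U), T[0,2] = -(1)/(8) = -0.1250; T[0,0] = 0.
  T[0,:] = [+0.0000 -0.6250 -0.1250 +0.1250]
  T[1,:] = [-0.3333 +0.0000 -0.5556 +0.2222]
  T[2,:] = [+0.1429 -0.1429 +0.0000 -0.5714]
  T[3,:] = [-0.5000 +0.4000 -0.5000 +0.0000]
eigenvalue magnitudes: 0.9161, 0.6022, 0.2614, 0.2614.
spectral radius ρ = 0.9161; 0.9161 < 1: convergent.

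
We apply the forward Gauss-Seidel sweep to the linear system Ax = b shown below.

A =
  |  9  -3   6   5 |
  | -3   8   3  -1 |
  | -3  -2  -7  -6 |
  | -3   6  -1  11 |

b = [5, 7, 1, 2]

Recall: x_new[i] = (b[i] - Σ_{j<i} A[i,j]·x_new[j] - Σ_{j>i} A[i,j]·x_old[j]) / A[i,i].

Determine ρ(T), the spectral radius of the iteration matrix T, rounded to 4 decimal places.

Write A = D+L+U with D = diag(9, 8, -7, 11).
GS T = -(D+L)⁻¹U: row 0 first, T[0,2] = -(6)/(9) = -0.6667; later rows by forward substitution.
  T[0,:] = [+0.0000, +0.3333, -0.6667, -0.5556]
  T[1,:] = [+0.0000, +0.1250, -0.6250, -0.0833]
  T[2,:] = [+0.0000, -0.1786, +0.4643, -0.5952]
  T[3,:] = [+0.0000, +0.0065, +0.2013, -0.1602]
|roots of det(T-λI)|: 0.5682, 0.2268, 0.2268, 0.0000.
spectral radius ρ = 0.5682; 0.5682 < 1: convergent.

0.5682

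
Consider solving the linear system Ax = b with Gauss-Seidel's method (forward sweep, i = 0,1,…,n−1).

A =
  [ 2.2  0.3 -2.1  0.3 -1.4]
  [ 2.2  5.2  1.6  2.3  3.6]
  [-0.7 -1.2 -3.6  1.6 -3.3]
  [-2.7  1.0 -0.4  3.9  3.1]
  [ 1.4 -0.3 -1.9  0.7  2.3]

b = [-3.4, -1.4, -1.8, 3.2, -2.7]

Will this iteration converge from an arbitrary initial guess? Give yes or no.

Split A = D + L + U, D = diag(2.2, 5.2, -3.6, 3.9, 2.3).
T_GS = -(D+L)⁻¹U: row 0 first, T[0,4] = -(-1.4)/(2.2) = +0.6364; later rows by forward substitution.
  T[0,:] = [+0.0000 -0.1364 +0.9545 -0.1364 +0.6364]
  T[1,:] = [+0.0000 +0.0577 -0.7115 -0.3846 -0.9615]
  T[2,:] = [+0.0000 +0.0073 +0.0516 +0.5992 -0.7199]
  T[3,:] = [+0.0000 -0.1085 +0.8486 +0.0657 -0.1816]
  T[4,:] = [+0.0000 +0.1296 -0.8895 +0.5078 -1.0522]
moduli |λ_i(T)| = 1.4561, 0.9140, 0.3136, 0.0216, 0.0000.
spectral radius ρ = 1.4561; 1.4561 > 1 ⇒ diverges.

no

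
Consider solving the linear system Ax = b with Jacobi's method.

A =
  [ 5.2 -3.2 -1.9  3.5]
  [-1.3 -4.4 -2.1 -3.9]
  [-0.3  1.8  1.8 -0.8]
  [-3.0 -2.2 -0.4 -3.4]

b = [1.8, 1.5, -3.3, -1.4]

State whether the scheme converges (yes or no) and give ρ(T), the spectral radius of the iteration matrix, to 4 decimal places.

Write A = D+L+U with D = diag(5.2, -4.4, 1.8, -3.4).
Jacobi T = -D⁻¹(L+U): T[1,3] = -(-3.9)/(-4.4) = -0.8864; T[1,1] = 0.
  T[0,:] = [+0.0000 +0.6154 +0.3654 -0.6731]
  T[1,:] = [-0.2955 +0.0000 -0.4773 -0.8864]
  T[2,:] = [+0.1667 -1.0000 +0.0000 +0.4444]
  T[3,:] = [-0.8824 -0.6471 -0.1176 +0.0000]
|λ(T)| sorted: 1.1847, 0.8852, 0.8852, 0.5042.
ρ(T) = max|λ| = 1.1847; 1.1847 > 1: divergent.

no, ρ = 1.1847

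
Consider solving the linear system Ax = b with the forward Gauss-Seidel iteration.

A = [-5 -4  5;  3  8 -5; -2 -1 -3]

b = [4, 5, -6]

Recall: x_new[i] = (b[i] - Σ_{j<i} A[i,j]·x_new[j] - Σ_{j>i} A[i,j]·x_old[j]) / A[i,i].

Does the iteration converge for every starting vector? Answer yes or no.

Split A = D + L + U, D = diag(-5, 8, -3).
T_GS = -(D+L)⁻¹U: row 0 first, T[0,1] = -(-4)/(-5) = -0.8000; later rows by forward substitution.
  T[0,:] = [+0.0000 -0.8000 +1.0000]
  T[1,:] = [+0.0000 +0.3000 +0.2500]
  T[2,:] = [+0.0000 +0.4333 -0.7500]
moduli |λ_i(T)| = 0.8446, 0.3946, 0.0000.
ρ(T) = max|λ| = 0.8446; 0.8446 < 1 ⇒ converges.

yes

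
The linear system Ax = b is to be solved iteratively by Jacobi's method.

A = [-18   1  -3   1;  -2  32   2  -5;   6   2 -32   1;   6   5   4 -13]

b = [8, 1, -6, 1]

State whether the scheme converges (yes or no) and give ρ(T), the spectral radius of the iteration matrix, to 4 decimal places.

yes, ρ = 0.3155

Write A = D+L+U with D = diag(-18, 32, -32, -13).
Jacobi T = -D⁻¹(L+U): T[3,1] = -(5)/(-13) = +0.3846; T[3,3] = 0.
  T[0,:] = [+0.0000, +0.0556, -0.1667, +0.0556]
  T[1,:] = [+0.0625, +0.0000, -0.0625, +0.1562]
  T[2,:] = [+0.1875, +0.0625, +0.0000, +0.0312]
  T[3,:] = [+0.4615, +0.3846, +0.3077, +0.0000]
moduli |λ_i(T)| = 0.3155, 0.2394, 0.1330, 0.1330.
spectral radius ρ = 0.3155; 0.3155 < 1, so it converges for any x₀.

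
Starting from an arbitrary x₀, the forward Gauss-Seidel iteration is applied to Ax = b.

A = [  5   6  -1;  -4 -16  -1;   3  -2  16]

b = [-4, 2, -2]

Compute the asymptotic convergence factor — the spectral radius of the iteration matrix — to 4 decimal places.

Write A = D+L+U with D = diag(5, -16, 16).
GS T = -(D+L)⁻¹U: row 0 first, T[0,2] = -(-1)/(5) = +0.2000; later rows by forward substitution.
  T[0,:] = [+0.0000 -1.2000 +0.2000]
  T[1,:] = [+0.0000 +0.3000 -0.1125]
  T[2,:] = [+0.0000 +0.2625 -0.0516]
|eigenvalues of T|: 0.1612, 0.0872, 0.0000.
ρ(T) = max|λ| = 0.1612; 0.1612 < 1: convergent.

0.1612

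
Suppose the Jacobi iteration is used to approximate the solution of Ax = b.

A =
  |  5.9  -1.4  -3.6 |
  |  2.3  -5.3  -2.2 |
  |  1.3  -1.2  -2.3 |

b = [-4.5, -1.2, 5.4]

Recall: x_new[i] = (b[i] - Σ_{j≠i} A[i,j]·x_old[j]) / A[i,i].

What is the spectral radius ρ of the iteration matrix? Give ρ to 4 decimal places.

0.9338

Diagonal D = diag(5.9, -5.3, -2.3); L, U strict lower/upper.
T_J = -D⁻¹(L+U): T[0,1] = -(-1.4)/(5.9) = +0.2373; T[0,0] = 0.
  T[0,:] = [+0.0000  +0.2373  +0.6102]
  T[1,:] = [+0.4340  +0.0000  -0.4151]
  T[2,:] = [+0.5652  -0.5217  +0.0000]
|λ(T)| sorted: 0.9338, 0.5690, 0.3648.
ρ(T) = max|λ| = 0.9338; 0.9338 < 1, so it converges for any x₀.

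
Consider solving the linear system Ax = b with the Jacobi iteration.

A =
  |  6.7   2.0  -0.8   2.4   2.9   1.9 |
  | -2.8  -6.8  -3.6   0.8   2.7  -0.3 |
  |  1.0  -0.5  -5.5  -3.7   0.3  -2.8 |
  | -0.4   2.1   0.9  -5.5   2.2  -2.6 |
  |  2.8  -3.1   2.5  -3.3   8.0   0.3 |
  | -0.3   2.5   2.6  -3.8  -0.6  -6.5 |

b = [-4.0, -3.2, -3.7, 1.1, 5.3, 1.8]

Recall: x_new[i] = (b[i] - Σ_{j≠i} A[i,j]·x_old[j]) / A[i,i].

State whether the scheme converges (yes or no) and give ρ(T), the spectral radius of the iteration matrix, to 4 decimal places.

Split A = D + L + U, D = diag(6.7, -6.8, -5.5, -5.5, 8, -6.5).
T_J = -D⁻¹(L+U): T[3,4] = -(2.2)/(-5.5) = +0.4000; T[3,3] = 0.
  T[0,:] = [+0.0000  -0.2985  +0.1194  -0.3582  -0.4328  -0.2836]
  T[1,:] = [-0.4118  +0.0000  -0.5294  +0.1176  +0.3971  -0.0441]
  T[2,:] = [+0.1818  -0.0909  +0.0000  -0.6727  +0.0545  -0.5091]
  T[3,:] = [-0.0727  +0.3818  +0.1636  +0.0000  +0.4000  -0.4727]
  T[4,:] = [-0.3500  +0.3875  -0.3125  +0.4125  +0.0000  -0.0375]
  T[5,:] = [-0.0462  +0.3846  +0.4000  -0.5846  -0.0923  +0.0000]
moduli |λ_i(T)| = 1.1494, 0.8179, 0.8179, 0.4718, 0.4195, 0.2439.
spectral radius ρ = 1.1494; 1.1494 > 1 ⇒ diverges.

no, ρ = 1.1494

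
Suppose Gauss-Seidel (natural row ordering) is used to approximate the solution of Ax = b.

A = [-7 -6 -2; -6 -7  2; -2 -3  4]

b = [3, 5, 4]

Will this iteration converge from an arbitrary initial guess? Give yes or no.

yes

Split A = D + L + U, D = diag(-7, -7, 4).
T_GS = -(D+L)⁻¹U: row 0 first, T[0,1] = -(-6)/(-7) = -0.8571; later rows by forward substitution.
  T[0,:] = [+0.0000, -0.8571, -0.2857]
  T[1,:] = [+0.0000, +0.7347, +0.5306]
  T[2,:] = [+0.0000, +0.1224, +0.2551]
|eigenvalues of T|: 0.8449, 0.1449, 0.0000.
ρ(T) = max|λ| = 0.8449; 0.8449 < 1 ⇒ converges.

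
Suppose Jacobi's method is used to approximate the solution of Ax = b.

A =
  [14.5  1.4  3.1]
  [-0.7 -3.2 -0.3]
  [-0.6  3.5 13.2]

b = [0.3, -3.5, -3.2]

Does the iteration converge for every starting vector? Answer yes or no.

yes

Diagonal D = diag(14.5, -3.2, 13.2); L, U strict lower/upper.
T_J = -D⁻¹(L+U): T[0,2] = -(3.1)/(14.5) = -0.2138; T[0,0] = 0.
  T[0,:] = [+0.0000, -0.0966, -0.2138]
  T[1,:] = [-0.2188, +0.0000, -0.0938]
  T[2,:] = [+0.0455, -0.2652, +0.0000]
moduli |λ_i(T)| = 0.2810, 0.2066, 0.2066.
spectral radius ρ = 0.2810; 0.2810 < 1: convergent.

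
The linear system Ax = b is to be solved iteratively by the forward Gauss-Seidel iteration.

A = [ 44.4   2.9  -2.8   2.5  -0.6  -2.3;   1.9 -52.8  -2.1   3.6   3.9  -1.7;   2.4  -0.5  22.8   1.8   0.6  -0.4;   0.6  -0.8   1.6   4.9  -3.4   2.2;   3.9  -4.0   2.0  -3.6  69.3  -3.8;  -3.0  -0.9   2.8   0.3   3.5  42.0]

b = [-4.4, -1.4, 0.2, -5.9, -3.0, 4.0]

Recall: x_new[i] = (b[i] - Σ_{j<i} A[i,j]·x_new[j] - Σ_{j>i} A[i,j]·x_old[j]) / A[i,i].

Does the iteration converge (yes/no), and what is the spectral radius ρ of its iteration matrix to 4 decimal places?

yes, ρ = 0.1571

Diagonal D = diag(44.4, -52.8, 22.8, 4.9, 69.3, 42); L, U strict lower/upper.
Gauss-Seidel: T = -(D+L)⁻¹U, row 0 first, T[0,1] = -(2.9)/(44.4) = -0.0653; later rows by forward substitution.
  T[0,:] = [+0.0000, -0.0653, +0.0631, -0.0563, +0.0135, +0.0518]
  T[1,:] = [+0.0000, -0.0024, -0.0375, +0.0662, +0.0743, -0.0303]
  T[2,:] = [+0.0000, +0.0068, -0.0075, -0.0716, -0.0261, +0.0114]
  T[3,:] = [+0.0000, +0.0054, -0.0114, +0.0411, +0.7129, -0.4640]
  T[4,:] = [+0.0000, +0.0036, -0.0061, +0.0112, +0.0413, +0.0257]
  T[5,:] = [+0.0000, -0.0055, +0.0048, +0.0009, -0.0042, +0.0035]
eigenvalue magnitudes: 0.1571, 0.0770, 0.0770, 0.0272, 0.0220, 0.0000.
spectral radius ρ = 0.1571; 0.1571 < 1: convergent.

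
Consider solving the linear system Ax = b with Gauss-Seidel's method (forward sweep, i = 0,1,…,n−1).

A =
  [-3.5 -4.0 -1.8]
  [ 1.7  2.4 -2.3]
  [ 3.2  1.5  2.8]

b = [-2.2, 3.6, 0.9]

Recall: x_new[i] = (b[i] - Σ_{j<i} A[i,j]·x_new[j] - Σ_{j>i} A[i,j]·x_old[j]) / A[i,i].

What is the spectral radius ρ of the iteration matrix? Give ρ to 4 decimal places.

1.5150

Split A = D + L + U, D = diag(-3.5, 2.4, 2.8).
T_GS = -(D+L)⁻¹U: row 0 first, T[0,2] = -(-1.8)/(-3.5) = -0.5143; later rows by forward substitution.
  T[0,:] = [+0.0000 -1.1429 -0.5143]
  T[1,:] = [+0.0000 +0.8095 +1.3226]
  T[2,:] = [+0.0000 +0.8724 -0.1208]
|eigenvalues of T|: 1.5150, 0.8262, 0.0000.
ρ = 1.5150; 1.5150 > 1 ⇒ diverges.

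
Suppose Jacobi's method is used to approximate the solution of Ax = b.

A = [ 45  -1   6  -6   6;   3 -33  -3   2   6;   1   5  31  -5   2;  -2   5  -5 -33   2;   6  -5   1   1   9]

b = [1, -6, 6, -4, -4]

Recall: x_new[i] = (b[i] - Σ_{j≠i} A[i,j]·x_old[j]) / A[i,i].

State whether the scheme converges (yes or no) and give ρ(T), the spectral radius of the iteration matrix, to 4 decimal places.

A = D + L + U where D = diag(45, -33, 31, -33, 9).
Jacobi: T = -D⁻¹(L+U), T[3,4] = -(2)/(-33) = +0.0606; T[3,3] = 0.
  T[0,:] = [+0.0000  +0.0222  -0.1333  +0.1333  -0.1333]
  T[1,:] = [+0.0909  +0.0000  -0.0909  +0.0606  +0.1818]
  T[2,:] = [-0.0323  -0.1613  +0.0000  +0.1613  -0.0645]
  T[3,:] = [-0.0606  +0.1515  -0.1515  +0.0000  +0.0606]
  T[4,:] = [-0.6667  +0.5556  -0.1111  -0.1111  +0.0000]
|λ(T)| sorted: 0.4576, 0.3550, 0.2091, 0.0851, 0.0851.
ρ(T) = max|λ| = 0.4576; 0.4576 < 1: convergent.

yes, ρ = 0.4576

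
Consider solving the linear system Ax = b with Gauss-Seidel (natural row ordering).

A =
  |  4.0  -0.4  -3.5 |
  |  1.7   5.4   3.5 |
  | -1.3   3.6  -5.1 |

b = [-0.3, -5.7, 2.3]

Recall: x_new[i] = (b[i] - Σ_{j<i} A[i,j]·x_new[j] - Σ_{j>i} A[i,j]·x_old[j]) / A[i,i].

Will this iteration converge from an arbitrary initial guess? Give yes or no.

yes

Split A = D + L + U, D = diag(4, 5.4, -5.1).
GS T = -(D+L)⁻¹U: row 0 first, T[0,2] = -(-3.5)/(4) = +0.8750; later rows by forward substitution.
  T[0,:] = [+0.0000, +0.1000, +0.8750]
  T[1,:] = [+0.0000, -0.0315, -0.9236]
  T[2,:] = [+0.0000, -0.0477, -0.8750]
|roots of det(T-λI)|: 0.9244, 0.0179, 0.0000.
ρ(T) = max|λ| = 0.9244; 0.9244 < 1: convergent.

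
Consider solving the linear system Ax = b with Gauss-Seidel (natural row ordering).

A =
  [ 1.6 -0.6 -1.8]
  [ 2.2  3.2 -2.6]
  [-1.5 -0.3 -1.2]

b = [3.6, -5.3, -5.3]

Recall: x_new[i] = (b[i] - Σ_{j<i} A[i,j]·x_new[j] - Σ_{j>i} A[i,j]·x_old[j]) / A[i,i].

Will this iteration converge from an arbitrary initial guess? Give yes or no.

Diagonal D = diag(1.6, 3.2, -1.2); L, U strict lower/upper.
GS T = -(D+L)⁻¹U: row 0 first, T[0,2] = -(-1.8)/(1.6) = +1.1250; later rows by forward substitution.
  T[0,:] = [+0.0000  +0.3750  +1.1250]
  T[1,:] = [+0.0000  -0.2578  +0.0391]
  T[2,:] = [+0.0000  -0.4043  -1.4160]
|eigenvalues of T|: 1.4022, 0.2716, 0.0000.
ρ = 1.4022; 1.4022 > 1 ⇒ diverges.

no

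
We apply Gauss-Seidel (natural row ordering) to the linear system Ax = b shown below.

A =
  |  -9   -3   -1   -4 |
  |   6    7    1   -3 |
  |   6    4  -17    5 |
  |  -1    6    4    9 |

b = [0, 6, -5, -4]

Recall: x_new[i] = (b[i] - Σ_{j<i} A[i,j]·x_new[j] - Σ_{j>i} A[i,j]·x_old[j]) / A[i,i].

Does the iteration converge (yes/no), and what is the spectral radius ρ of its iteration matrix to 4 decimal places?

Diagonal D = diag(-9, 7, -17, 9); L, U strict lower/upper.
Gauss-Seidel: T = -(D+L)⁻¹U, row 0 first, T[0,2] = -(-1)/(-9) = -0.1111; later rows by forward substitution.
  T[0,:] = [+0.0000 -0.3333 -0.1111 -0.4444]
  T[1,:] = [+0.0000 +0.2857 -0.0476 +0.8095]
  T[2,:] = [+0.0000 -0.0504 -0.0504 +0.3277]
  T[3,:] = [+0.0000 -0.2051 +0.0418 -0.7347]
moduli |λ_i(T)| = 0.5611, 0.0918, 0.0302, 0.0000.
ρ = 0.5611; 0.5611 < 1, so it converges for any x₀.

yes, ρ = 0.5611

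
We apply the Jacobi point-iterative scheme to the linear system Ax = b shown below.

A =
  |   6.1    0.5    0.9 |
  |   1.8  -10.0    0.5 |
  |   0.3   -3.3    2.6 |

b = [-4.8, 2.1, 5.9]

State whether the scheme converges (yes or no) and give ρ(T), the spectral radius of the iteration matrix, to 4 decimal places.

yes, ρ = 0.3888

A = D + L + U where D = diag(6.1, -10, 2.6).
T_J = -D⁻¹(L+U): T[0,1] = -(0.5)/(6.1) = -0.0820; T[0,0] = 0.
  T[0,:] = [+0.0000, -0.0820, -0.1475]
  T[1,:] = [+0.1800, +0.0000, +0.0500]
  T[2,:] = [-0.1154, +1.2692, +0.0000]
eigenvalue magnitudes: 0.3888, 0.2924, 0.2924.
spectral radius ρ = 0.3888; 0.3888 < 1, so it converges for any x₀.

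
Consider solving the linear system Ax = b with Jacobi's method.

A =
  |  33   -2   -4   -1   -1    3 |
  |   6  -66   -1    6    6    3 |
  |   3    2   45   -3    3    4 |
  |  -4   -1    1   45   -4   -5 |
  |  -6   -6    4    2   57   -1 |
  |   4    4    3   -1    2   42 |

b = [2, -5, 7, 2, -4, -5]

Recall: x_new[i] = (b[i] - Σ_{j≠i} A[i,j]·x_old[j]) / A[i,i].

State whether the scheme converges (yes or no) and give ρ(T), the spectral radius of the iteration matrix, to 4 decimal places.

A = D + L + U where D = diag(33, -66, 45, 45, 57, 42).
Jacobi: T = -D⁻¹(L+U), T[1,5] = -(3)/(-66) = +0.0455; T[1,1] = 0.
  T[0,:] = [+0.0000 +0.0606 +0.1212 +0.0303 +0.0303 -0.0909]
  T[1,:] = [+0.0909 +0.0000 -0.0152 +0.0909 +0.0909 +0.0455]
  T[2,:] = [-0.0667 -0.0444 +0.0000 +0.0667 -0.0667 -0.0889]
  T[3,:] = [+0.0889 +0.0222 -0.0222 +0.0000 +0.0889 +0.1111]
  T[4,:] = [+0.1053 +0.1053 -0.0702 -0.0351 +0.0000 +0.0175]
  T[5,:] = [-0.0952 -0.0952 -0.0714 +0.0238 -0.0476 +0.0000]
|roots of det(T-λI)|: 0.1805, 0.1136, 0.0791, 0.0563, 0.0408, 0.0408.
ρ(T) = max|λ| = 0.1805; 0.1805 < 1: convergent.

yes, ρ = 0.1805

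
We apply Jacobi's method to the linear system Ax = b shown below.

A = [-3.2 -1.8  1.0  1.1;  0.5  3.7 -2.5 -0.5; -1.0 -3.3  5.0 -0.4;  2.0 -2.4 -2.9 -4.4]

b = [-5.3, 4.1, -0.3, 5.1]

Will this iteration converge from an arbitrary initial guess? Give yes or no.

yes

Split A = D + L + U, D = diag(-3.2, 3.7, 5, -4.4).
Jacobi: T = -D⁻¹(L+U), T[2,3] = -(-0.4)/(5) = +0.0800; T[2,2] = 0.
  T[0,:] = [+0.0000, -0.5625, +0.3125, +0.3438]
  T[1,:] = [-0.1351, +0.0000, +0.6757, +0.1351]
  T[2,:] = [+0.2000, +0.6600, +0.0000, +0.0800]
  T[3,:] = [+0.4545, -0.5455, -0.6591, +0.0000]
eigenvalue magnitudes: 0.8986, 0.6088, 0.6088, 0.1666.
ρ = 0.8986; 0.8986 < 1: convergent.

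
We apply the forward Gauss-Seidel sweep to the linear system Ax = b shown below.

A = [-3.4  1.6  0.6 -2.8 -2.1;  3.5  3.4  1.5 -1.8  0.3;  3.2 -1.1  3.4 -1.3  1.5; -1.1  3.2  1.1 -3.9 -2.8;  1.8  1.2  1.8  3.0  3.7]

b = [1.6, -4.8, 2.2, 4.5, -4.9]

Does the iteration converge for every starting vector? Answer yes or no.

no

Split A = D + L + U, D = diag(-3.4, 3.4, 3.4, -3.9, 3.7).
T_GS = -(D+L)⁻¹U: row 0 first, T[0,1] = -(1.6)/(-3.4) = +0.4706; later rows by forward substitution.
  T[0,:] = [+0.0000  +0.4706  +0.1765  -0.8235  -0.6176]
  T[1,:] = [+0.0000  -0.4844  -0.6228  +1.3772  +0.5476]
  T[2,:] = [+0.0000  -0.5996  -0.3676  +1.6030  +0.3173]
  T[3,:] = [+0.0000  -0.6993  -0.6645  +1.8144  -0.0050]
  T[4,:] = [+0.0000  +0.7869  +0.8338  -2.2970  -0.0275]
moduli |λ_i(T)| = 1.2578, 0.3047, 0.3047, 0.2374, 0.0000.
spectral radius ρ = 1.2578; 1.2578 > 1, so it fails to converge.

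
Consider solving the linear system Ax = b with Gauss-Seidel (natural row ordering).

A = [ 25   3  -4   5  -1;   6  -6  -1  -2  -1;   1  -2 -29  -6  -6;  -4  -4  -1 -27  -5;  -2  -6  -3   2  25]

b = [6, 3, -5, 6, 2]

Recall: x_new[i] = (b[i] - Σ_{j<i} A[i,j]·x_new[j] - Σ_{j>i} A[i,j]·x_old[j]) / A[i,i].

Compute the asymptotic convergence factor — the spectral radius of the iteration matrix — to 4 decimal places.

0.1980

Write A = D+L+U with D = diag(25, -6, -29, -27, 25).
T_GS = -(D+L)⁻¹U: row 0 first, T[0,2] = -(-4)/(25) = +0.1600; later rows by forward substitution.
  T[0,:] = [+0.0000, -0.1200, +0.1600, -0.2000, +0.0400]
  T[1,:] = [+0.0000, -0.1200, -0.0067, -0.5333, -0.1267]
  T[2,:] = [+0.0000, +0.0041, +0.0060, -0.1770, -0.1968]
  T[3,:] = [+0.0000, +0.0354, -0.0229, +0.1152, -0.1651]
  T[4,:] = [+0.0000, -0.0407, +0.0138, -0.1745, -0.0376]
eigenvalue magnitudes: 0.1980, 0.1628, 0.0436, 0.0436, 0.0000.
ρ = 0.1980; 0.1980 < 1: convergent.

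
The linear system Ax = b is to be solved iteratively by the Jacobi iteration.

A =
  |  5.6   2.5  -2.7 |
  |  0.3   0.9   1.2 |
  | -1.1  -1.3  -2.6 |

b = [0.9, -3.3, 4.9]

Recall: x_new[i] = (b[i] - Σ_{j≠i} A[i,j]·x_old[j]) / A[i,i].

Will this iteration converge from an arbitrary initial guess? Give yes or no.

yes

Write A = D+L+U with D = diag(5.6, 0.9, -2.6).
Jacobi T = -D⁻¹(L+U): T[0,2] = -(-2.7)/(5.6) = +0.4821; T[0,0] = 0.
  T[0,:] = [+0.0000 -0.4464 +0.4821]
  T[1,:] = [-0.3333 +0.0000 -1.3333]
  T[2,:] = [-0.4231 -0.5000 +0.0000]
eigenvalue magnitudes: 0.8960, 0.5447, 0.3513.
spectral radius ρ = 0.8960; 0.8960 < 1 ⇒ converges.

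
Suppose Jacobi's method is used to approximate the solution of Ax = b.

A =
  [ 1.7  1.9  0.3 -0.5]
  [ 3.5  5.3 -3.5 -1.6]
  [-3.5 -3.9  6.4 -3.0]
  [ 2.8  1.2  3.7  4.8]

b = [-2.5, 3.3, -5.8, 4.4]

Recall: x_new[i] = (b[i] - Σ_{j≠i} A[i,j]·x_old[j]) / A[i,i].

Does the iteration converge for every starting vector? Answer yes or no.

no

Split A = D + L + U, D = diag(1.7, 5.3, 6.4, 4.8).
Jacobi: T = -D⁻¹(L+U), T[3,1] = -(1.2)/(4.8) = -0.2500; T[3,3] = 0.
  T[0,:] = [+0.0000 -1.1176 -0.1765 +0.2941]
  T[1,:] = [-0.6604 +0.0000 +0.6604 +0.3019]
  T[2,:] = [+0.5469 +0.6094 +0.0000 +0.4688]
  T[3,:] = [-0.5833 -0.2500 -0.7708 +0.0000]
moduli |λ_i(T)| = 1.1519, 0.9356, 0.8300, 0.8300.
spectral radius ρ = 1.1519; 1.1519 > 1, so it fails to converge.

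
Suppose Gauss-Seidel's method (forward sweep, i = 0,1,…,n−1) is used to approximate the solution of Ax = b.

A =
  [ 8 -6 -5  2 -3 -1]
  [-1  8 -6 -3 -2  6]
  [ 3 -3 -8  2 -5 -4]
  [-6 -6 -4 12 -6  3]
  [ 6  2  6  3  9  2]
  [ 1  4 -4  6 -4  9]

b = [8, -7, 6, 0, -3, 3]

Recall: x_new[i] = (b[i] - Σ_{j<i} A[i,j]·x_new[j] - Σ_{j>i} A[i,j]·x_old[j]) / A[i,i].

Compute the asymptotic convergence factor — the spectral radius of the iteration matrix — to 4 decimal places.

1.4473

A = D + L + U where D = diag(8, 8, -8, 12, 9, 9).
T_GS = -(D+L)⁻¹U: row 0 first, T[0,3] = -(2)/(8) = -0.2500; later rows by forward substitution.
  T[0,:] = [+0.0000, +0.7500, +0.6250, -0.2500, +0.3750, +0.1250]
  T[1,:] = [+0.0000, +0.0938, +0.8281, +0.3438, +0.2969, -0.7344]
  T[2,:] = [+0.0000, +0.2461, -0.0762, +0.0273, -0.5957, -0.1777]
  T[3,:] = [+0.0000, +0.5039, +0.7012, +0.0560, +0.6374, -0.6139]
  T[4,:] = [+0.0000, -0.8529, -0.7836, +0.0534, -0.1313, +0.1808]
  T[5,:] = [+0.0000, -0.7306, -1.2871, -0.1264, -0.9216, +0.7231]
|λ(T)| sorted: 1.4473, 0.8452, 0.4681, 0.4121, 0.0074, 0.0000.
spectral radius ρ = 1.4473; 1.4473 > 1 ⇒ diverges.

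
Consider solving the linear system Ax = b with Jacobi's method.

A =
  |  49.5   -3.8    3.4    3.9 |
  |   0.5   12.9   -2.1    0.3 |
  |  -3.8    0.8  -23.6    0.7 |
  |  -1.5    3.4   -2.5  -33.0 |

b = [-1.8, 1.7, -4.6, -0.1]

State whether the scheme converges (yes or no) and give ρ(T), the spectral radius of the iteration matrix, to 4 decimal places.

A = D + L + U where D = diag(49.5, 12.9, -23.6, -33).
Jacobi: T = -D⁻¹(L+U), T[2,3] = -(0.7)/(-23.6) = +0.0297; T[2,2] = 0.
  T[0,:] = [+0.0000 +0.0768 -0.0687 -0.0788]
  T[1,:] = [-0.0388 +0.0000 +0.1628 -0.0233]
  T[2,:] = [-0.1610 +0.0339 +0.0000 +0.0297]
  T[3,:] = [-0.0455 +0.1030 -0.0758 +0.0000]
|roots of det(T-λI)|: 0.1708, 0.1039, 0.0984, 0.0984.
spectral radius ρ = 0.1708; 0.1708 < 1: convergent.

yes, ρ = 0.1708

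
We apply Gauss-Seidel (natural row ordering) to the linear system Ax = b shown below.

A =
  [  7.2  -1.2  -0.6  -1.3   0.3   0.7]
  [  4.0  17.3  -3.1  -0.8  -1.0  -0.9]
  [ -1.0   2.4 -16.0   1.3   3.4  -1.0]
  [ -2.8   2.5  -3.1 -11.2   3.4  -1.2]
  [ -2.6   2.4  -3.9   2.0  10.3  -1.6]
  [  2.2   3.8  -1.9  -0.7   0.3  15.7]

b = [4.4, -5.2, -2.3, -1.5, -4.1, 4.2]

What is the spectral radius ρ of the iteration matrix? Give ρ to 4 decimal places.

Let D = diag(7.2, 17.3, -16, -11.2, 10.3, 15.7); L, U the strict triangles.
GS T = -(D+L)⁻¹U: row 0 first, T[0,1] = -(-1.2)/(7.2) = +0.1667; later rows by forward substitution.
  T[0,:] = [+0.0000 +0.1667 +0.0833 +0.1806 -0.0417 -0.0972]
  T[1,:] = [+0.0000 -0.0385 +0.1599 +0.0045 +0.0674 +0.0745]
  T[2,:] = [+0.0000 -0.0162 +0.0188 +0.0706 +0.2252 -0.0452]
  T[3,:] = [+0.0000 -0.0458 +0.0097 -0.0637 +0.2667 -0.0537]
  T[4,:] = [+0.0000 +0.0538 -0.0110 +0.0836 +0.0073 +0.1067]
  T[5,:] = [+0.0000 -0.0191 -0.0475 -0.0223 +0.0285 -0.0143]
eigenvalue magnitudes: 0.1963, 0.1148, 0.1148, 0.0788, 0.0788, 0.0000.
spectral radius ρ = 0.1963; 0.1963 < 1: convergent.

0.1963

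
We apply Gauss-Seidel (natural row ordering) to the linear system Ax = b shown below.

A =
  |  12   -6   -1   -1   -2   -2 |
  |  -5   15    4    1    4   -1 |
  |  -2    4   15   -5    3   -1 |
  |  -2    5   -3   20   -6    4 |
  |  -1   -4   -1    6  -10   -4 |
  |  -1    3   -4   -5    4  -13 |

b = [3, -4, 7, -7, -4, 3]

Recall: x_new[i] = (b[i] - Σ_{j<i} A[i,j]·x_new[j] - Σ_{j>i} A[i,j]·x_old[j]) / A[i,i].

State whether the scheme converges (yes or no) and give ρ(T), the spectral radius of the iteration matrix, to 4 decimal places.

yes, ρ = 0.5791

Split A = D + L + U, D = diag(12, 15, 15, 20, -10, -13).
T_GS = -(D+L)⁻¹U: row 0 first, T[0,3] = -(-1)/(12) = +0.0833; later rows by forward substitution.
  T[0,:] = [+0.0000 +0.5000 +0.0833 +0.0833 +0.1667 +0.1667]
  T[1,:] = [+0.0000 +0.1667 -0.2389 -0.0389 -0.2111 +0.1222]
  T[2,:] = [+0.0000 +0.0222 +0.0748 +0.3548 -0.1215 +0.0563]
  T[3,:] = [+0.0000 +0.0117 +0.0793 +0.0713 +0.3512 -0.2054]
  T[4,:] = [+0.0000 -0.1119 +0.1273 +0.0145 +0.2907 -0.5945]
  T[5,:] = [+0.0000 -0.0458 -0.0759 -0.1475 -0.0698 -0.1058]
eigenvalue magnitudes: 0.5791, 0.1964, 0.1724, 0.1724, 0.1214, 0.0000.
spectral radius ρ = 0.5791; 0.5791 < 1: convergent.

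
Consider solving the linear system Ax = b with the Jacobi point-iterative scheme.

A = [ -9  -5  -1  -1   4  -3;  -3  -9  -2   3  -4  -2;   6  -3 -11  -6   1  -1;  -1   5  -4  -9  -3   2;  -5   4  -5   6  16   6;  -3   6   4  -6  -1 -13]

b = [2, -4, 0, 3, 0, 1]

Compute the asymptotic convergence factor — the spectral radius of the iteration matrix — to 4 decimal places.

1.2761

Diagonal D = diag(-9, -9, -11, -9, 16, -13); L, U strict lower/upper.
T_J = -D⁻¹(L+U): T[4,0] = -(-5)/(16) = +0.3125; T[4,4] = 0.
  T[0,:] = [+0.0000  -0.5556  -0.1111  -0.1111  +0.4444  -0.3333]
  T[1,:] = [-0.3333  +0.0000  -0.2222  +0.3333  -0.4444  -0.2222]
  T[2,:] = [+0.5455  -0.2727  +0.0000  -0.5455  +0.0909  -0.0909]
  T[3,:] = [-0.1111  +0.5556  -0.4444  +0.0000  -0.3333  +0.2222]
  T[4,:] = [+0.3125  -0.2500  +0.3125  -0.3750  +0.0000  -0.3750]
  T[5,:] = [-0.2308  +0.4615  +0.3077  -0.4615  -0.0769  +0.0000]
|eigenvalues of T|: 1.2761, 0.5241, 0.5241, 0.4880, 0.4880, 0.1935.
ρ = 1.2761; 1.2761 > 1: divergent.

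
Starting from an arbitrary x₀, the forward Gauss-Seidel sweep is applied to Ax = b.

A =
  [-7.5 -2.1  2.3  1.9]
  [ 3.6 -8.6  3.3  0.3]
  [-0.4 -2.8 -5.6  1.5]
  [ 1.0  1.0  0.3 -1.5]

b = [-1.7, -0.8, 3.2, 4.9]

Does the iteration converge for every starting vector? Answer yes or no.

Let D = diag(-7.5, -8.6, -5.6, -1.5); L, U the strict triangles.
Gauss-Seidel: T = -(D+L)⁻¹U, row 0 first, T[0,3] = -(1.9)/(-7.5) = +0.2533; later rows by forward substitution.
  T[0,:] = [+0.0000, -0.2800, +0.3067, +0.2533]
  T[1,:] = [+0.0000, -0.1172, +0.5121, +0.1409]
  T[2,:] = [+0.0000, +0.0786, -0.2780, +0.1793]
  T[3,:] = [+0.0000, -0.2491, +0.4902, +0.2987]
|λ(T)| sorted: 0.5152, 0.2906, 0.1281, 0.0000.
spectral radius ρ = 0.5152; 0.5152 < 1 ⇒ converges.

yes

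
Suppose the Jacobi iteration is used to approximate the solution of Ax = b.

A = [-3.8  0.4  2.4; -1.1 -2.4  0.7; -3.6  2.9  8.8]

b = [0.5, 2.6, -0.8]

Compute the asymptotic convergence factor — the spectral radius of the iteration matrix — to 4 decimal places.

A = D + L + U where D = diag(-3.8, -2.4, 8.8).
Jacobi T = -D⁻¹(L+U): T[2,0] = -(-3.6)/(8.8) = +0.4091; T[2,2] = 0.
  T[0,:] = [+0.0000, +0.1053, +0.6316]
  T[1,:] = [-0.4583, +0.0000, +0.2917]
  T[2,:] = [+0.4091, -0.3295, +0.0000]
|eigenvalues of T|: 0.5553, 0.4409, 0.4409.
spectral radius ρ = 0.5553; 0.5553 < 1 ⇒ converges.

0.5553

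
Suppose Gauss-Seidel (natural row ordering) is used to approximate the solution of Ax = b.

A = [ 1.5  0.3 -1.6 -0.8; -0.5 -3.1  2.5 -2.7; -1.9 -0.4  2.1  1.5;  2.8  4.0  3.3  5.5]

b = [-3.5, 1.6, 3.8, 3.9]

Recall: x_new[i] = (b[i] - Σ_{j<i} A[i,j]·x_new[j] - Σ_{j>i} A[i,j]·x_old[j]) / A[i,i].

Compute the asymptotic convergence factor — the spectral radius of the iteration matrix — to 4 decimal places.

A = D + L + U where D = diag(1.5, -3.1, 2.1, 5.5).
GS T = -(D+L)⁻¹U: row 0 first, T[0,2] = -(-1.6)/(1.5) = +1.0667; later rows by forward substitution.
  T[0,:] = [+0.0000, -0.2000, +1.0667, +0.5333]
  T[1,:] = [+0.0000, +0.0323, +0.6344, -0.9570]
  T[2,:] = [+0.0000, -0.1748, +1.0859, -0.4140]
  T[3,:] = [+0.0000, +0.1832, -1.6560, +0.6729]
|roots of det(T-λI)|: 1.5079, 0.3844, 0.1012, 0.0000.
ρ = 1.5079; 1.5079 > 1: divergent.

1.5079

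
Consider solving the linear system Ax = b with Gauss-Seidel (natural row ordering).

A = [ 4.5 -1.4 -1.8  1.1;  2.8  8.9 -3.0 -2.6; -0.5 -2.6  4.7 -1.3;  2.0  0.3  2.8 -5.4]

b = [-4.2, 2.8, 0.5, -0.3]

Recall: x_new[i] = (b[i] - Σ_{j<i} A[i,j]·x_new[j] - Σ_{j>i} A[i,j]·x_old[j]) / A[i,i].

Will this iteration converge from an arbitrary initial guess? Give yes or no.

yes

Split A = D + L + U, D = diag(4.5, 8.9, 4.7, -5.4).
T_GS = -(D+L)⁻¹U: row 0 first, T[0,1] = -(-1.4)/(4.5) = +0.3111; later rows by forward substitution.
  T[0,:] = [+0.0000  +0.3111  +0.4000  -0.2444]
  T[1,:] = [+0.0000  -0.0979  +0.2112  +0.3690]
  T[2,:] = [+0.0000  -0.0210  +0.1594  +0.4547]
  T[3,:] = [+0.0000  +0.0989  +0.2425  +0.1658]
|roots of det(T-λI)|: 0.5386, 0.2211, 0.0902, 0.0000.
ρ = 0.5386; 0.5386 < 1: convergent.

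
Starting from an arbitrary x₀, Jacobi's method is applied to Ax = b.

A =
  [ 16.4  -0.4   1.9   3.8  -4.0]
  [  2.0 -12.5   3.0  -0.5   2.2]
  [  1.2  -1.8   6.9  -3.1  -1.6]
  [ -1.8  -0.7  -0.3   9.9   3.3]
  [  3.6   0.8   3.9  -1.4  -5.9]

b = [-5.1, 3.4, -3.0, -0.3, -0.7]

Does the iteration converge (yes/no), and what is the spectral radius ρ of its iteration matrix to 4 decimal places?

Diagonal D = diag(16.4, -12.5, 6.9, 9.9, -5.9); L, U strict lower/upper.
Jacobi T = -D⁻¹(L+U): T[0,2] = -(1.9)/(16.4) = -0.1159; T[0,0] = 0.
  T[0,:] = [+0.0000 +0.0244 -0.1159 -0.2317 +0.2439]
  T[1,:] = [+0.1600 +0.0000 +0.2400 -0.0400 +0.1760]
  T[2,:] = [-0.1739 +0.2609 +0.0000 +0.4493 +0.2319]
  T[3,:] = [+0.1818 +0.0707 +0.0303 +0.0000 -0.3333]
  T[4,:] = [+0.6102 +0.1356 +0.6610 -0.2373 +0.0000]
eigenvalue magnitudes: 0.7536, 0.6069, 0.2000, 0.2000, 0.0906.
spectral radius ρ = 0.7536; 0.7536 < 1, so it converges for any x₀.

yes, ρ = 0.7536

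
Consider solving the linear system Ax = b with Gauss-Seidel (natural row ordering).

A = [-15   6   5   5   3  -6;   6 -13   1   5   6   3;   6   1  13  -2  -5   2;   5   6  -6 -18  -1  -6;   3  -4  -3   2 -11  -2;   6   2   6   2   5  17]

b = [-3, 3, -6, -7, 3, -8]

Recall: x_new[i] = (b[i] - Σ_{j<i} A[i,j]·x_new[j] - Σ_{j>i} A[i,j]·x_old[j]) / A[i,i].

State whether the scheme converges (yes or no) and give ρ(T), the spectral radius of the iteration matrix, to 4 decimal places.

yes, ρ = 0.8387

Write A = D+L+U with D = diag(-15, -13, 13, -18, -11, 17).
GS T = -(D+L)⁻¹U: row 0 first, T[0,1] = -(6)/(-15) = +0.4000; later rows by forward substitution.
  T[0,:] = [+0.0000 +0.4000 +0.3333 +0.3333 +0.2000 -0.4000]
  T[1,:] = [+0.0000 +0.1846 +0.2308 +0.5385 +0.5538 +0.0462]
  T[2,:] = [+0.0000 -0.1988 -0.1716 -0.0414 +0.2497 +0.0272]
  T[3,:] = [+0.0000 +0.2389 +0.2267 +0.2859 +0.1014 -0.4381]
  T[4,:] = [+0.0000 +0.1396 +0.0950 -0.0416 -0.1965 -0.3948]
  T[5,:] = [+0.0000 -0.1619 -0.1388 -0.1878 -0.1780 +0.2938]
|roots of det(T-λI)|: 0.8387, 0.4400, 0.0482, 0.0482, 0.0197, 0.0000.
spectral radius ρ = 0.8387; 0.8387 < 1 ⇒ converges.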